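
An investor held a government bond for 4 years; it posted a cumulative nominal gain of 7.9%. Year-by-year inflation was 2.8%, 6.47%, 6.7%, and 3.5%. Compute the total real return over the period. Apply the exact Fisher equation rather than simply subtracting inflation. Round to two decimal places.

Cumulative inflation factor: 1.028 × 1.0647 × 1.067 × 1.035 ≈ 1.20872.
Nominal growth factor: 1.07900. Real growth factor = 1.07900 / 1.20872 ≈ 0.89268.
Total real return ≈ -10.7319%.

-10.73%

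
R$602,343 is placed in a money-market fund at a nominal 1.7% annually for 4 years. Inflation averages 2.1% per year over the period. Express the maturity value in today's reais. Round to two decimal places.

R$592,959.06

Nominal value at maturity: R$602,343 × (1 + 1.7%)^4 ≈ R$644,358.67.
Price-level factor over 4 years: (1 + 2.1%)^4 ≈ 1.0866832385.
Dividing the nominal maturity value by the price-level factor gives the value in today's money.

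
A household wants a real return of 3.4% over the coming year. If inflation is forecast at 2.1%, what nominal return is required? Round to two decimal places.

5.57%

By the Fisher equation, 1 + r_nom = (1 + 3.4%)(1 + 2.1%) = 1.034 × 1.021 = 1.055714.
So r_nom = 5.5714%.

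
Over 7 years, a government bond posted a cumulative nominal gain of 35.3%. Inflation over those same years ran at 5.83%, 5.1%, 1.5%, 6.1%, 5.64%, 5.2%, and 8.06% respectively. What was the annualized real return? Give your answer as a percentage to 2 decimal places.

Cumulative inflation factor: 1.0583 × 1.051 × 1.015 × 1.061 × 1.0564 × 1.052 × 1.0806 ≈ 1.43847.
Nominal growth factor: 1.35300. Real growth factor = 1.35300 / 1.43847 ≈ 0.94058.
Annualized: 0.94058^(1/7) − 1 ≈ -0.00871.

-0.87%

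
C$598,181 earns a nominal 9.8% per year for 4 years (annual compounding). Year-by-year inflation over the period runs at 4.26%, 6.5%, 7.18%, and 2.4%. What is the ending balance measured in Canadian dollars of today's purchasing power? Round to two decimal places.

Nominal value at maturity: C$598,181 × (1 + 9.8%)^4 ≈ C$869,444.72.
Price-level factor over 4 years: 1.0426 × 1.065 × 1.0718 × 1.024 ≈ 1.2186557381.
The maturity value deflated by that factor is the answer in today's purchasing power.

C$713,445.72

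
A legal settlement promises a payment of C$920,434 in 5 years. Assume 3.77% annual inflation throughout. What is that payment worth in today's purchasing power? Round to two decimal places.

C$764,950.92

Price-level factor over 5 years: (1 + 3.77%)^5 ≈ 1.2032589028.
Purchasing power today: C$920,434 divided by that factor.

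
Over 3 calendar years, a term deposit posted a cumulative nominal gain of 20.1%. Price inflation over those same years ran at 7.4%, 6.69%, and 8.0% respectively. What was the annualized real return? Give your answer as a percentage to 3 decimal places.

Cumulative inflation factor: 1.074 × 1.0669 × 1.080 ≈ 1.23752.
Nominal growth factor: 1.20100. Real growth factor = 1.20100 / 1.23752 ≈ 0.97049.
Annualized: 0.97049^(1/3) − 1 ≈ -0.00993.

-0.993%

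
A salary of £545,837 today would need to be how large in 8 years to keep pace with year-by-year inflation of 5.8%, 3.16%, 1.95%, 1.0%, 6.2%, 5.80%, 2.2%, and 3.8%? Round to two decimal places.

£731,184.56

Cumulative price-level factor: 1.058 × 1.0316 × 1.0195 × 1.010 × 1.062 × 1.0580 × 1.022 × 1.038 ≈ 1.3395657619.
Multiplying £545,837 by the price-level factor gives the future nominal sum.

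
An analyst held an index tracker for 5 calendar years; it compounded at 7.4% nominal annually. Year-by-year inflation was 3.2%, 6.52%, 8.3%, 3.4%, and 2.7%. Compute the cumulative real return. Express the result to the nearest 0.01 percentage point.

Cumulative inflation factor: 1.032 × 1.0652 × 1.083 × 1.034 × 1.027 ≈ 1.26424.
Nominal growth factor: 1.42896. Real growth factor = 1.42896 / 1.26424 ≈ 1.13029.
Total real return ≈ 13.0293%.

13.03%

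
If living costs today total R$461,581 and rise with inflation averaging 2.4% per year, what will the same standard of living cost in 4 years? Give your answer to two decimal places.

Cumulative price-level factor: (1+2.4%)^4 ≈ 1.0995116278.
Multiplying R$461,581 by the price-level factor gives the future nominal sum.

R$507,513.68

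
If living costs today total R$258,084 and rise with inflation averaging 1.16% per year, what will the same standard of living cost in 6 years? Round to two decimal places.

Cumulative price-level factor: (1+1.16%)^6 ≈ 1.0716498908.
The nominal amount required is R$258,084 scaled up by that factor.

R$276,575.69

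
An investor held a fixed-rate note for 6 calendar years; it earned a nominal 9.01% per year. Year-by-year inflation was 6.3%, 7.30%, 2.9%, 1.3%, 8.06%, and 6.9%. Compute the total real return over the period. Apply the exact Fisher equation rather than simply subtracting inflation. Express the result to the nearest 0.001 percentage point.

22.179%

Cumulative inflation factor: 1.063 × 1.0730 × 1.029 × 1.013 × 1.0806 × 1.069 ≈ 1.37341.
Nominal growth factor: 1.67802. Real growth factor = 1.67802 / 1.37341 ≈ 1.22179.
Total real return ≈ 22.1793%.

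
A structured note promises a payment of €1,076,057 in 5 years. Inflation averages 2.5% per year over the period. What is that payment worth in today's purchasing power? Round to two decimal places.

Price-level factor over 5 years: (1 + 2.5%)^5 ≈ 1.1314082129.
Purchasing power today: €1,076,057 divided by that factor.

€951,077.59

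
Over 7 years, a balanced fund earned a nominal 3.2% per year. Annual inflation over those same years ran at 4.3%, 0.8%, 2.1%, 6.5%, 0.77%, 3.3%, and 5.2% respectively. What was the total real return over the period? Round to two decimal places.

-0.42%

Cumulative inflation factor: 1.043 × 1.008 × 1.021 × 1.065 × 1.0077 × 1.033 × 1.052 ≈ 1.25189.
Nominal growth factor: 1.24669. Real growth factor = 1.24669 / 1.25189 ≈ 0.99584.
Total real return ≈ -0.4158%.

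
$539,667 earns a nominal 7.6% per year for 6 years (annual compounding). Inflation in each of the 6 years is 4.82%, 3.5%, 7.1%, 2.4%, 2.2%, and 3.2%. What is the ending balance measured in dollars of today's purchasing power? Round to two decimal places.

Nominal value at maturity: $539,667 × (1 + 7.6%)^6 ≈ $837,528.30.
Price-level factor over 6 years: 1.0482 × 1.035 × 1.071 × 1.024 × 1.022 × 1.032 ≈ 1.2548867269.
The maturity value deflated by that factor is the answer in today's purchasing power.

$667,413.47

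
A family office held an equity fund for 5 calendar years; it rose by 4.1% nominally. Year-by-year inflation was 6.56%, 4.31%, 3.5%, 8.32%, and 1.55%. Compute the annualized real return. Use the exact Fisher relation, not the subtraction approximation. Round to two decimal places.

-3.83%

Cumulative inflation factor: 1.0656 × 1.0431 × 1.035 × 1.0832 × 1.0155 ≈ 1.26546.
Nominal growth factor: 1.04100. Real growth factor = 1.04100 / 1.26546 ≈ 0.82262.
Annualized: 0.82262^(1/5) − 1 ≈ -0.03830.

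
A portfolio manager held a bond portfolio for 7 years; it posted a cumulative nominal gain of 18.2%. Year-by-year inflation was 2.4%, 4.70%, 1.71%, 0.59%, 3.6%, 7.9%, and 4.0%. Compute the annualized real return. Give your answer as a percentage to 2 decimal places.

Cumulative inflation factor: 1.024 × 1.0470 × 1.0171 × 1.0059 × 1.036 × 1.079 × 1.040 ≈ 1.27520.
Nominal growth factor: 1.18200. Real growth factor = 1.18200 / 1.27520 ≈ 0.92691.
Annualized: 0.92691^(1/7) − 1 ≈ -0.01078.

-1.08%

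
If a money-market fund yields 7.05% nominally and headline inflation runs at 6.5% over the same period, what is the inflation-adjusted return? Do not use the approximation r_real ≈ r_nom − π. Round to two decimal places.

Real return via the Fisher equation: (1 + 7.05%)/(1 + 6.5%) − 1 = 1.0705/1.065 − 1 ≈ 0.00516.

0.52%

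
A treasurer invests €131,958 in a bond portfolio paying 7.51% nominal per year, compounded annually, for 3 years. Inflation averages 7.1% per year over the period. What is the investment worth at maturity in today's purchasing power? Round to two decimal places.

€133,479.29

Nominal value at maturity: €131,958 × (1 + 7.51%)^3 ≈ €163,976.76.
Price-level factor over 3 years: (1 + 7.1%)^3 = 1.228480911.
The maturity value deflated by that factor is the answer in today's purchasing power.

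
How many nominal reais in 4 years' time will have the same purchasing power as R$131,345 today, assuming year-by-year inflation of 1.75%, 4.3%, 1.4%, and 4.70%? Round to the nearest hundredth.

R$147,984.73

Cumulative price-level factor: 1.0175 × 1.043 × 1.014 × 1.0470 ≈ 1.1266872066.
Multiplying R$131,345 by the price-level factor gives the future nominal sum.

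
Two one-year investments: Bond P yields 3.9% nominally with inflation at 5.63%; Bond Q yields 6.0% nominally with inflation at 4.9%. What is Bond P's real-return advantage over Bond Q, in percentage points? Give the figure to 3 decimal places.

Bond P real return: 1.039/1.0563 − 1 = -1.6378%.
Bond Q real return: 1.060/1.049 − 1 = 1.0486%.
Difference: -1.6378 − 1.0486 = -2.6864 pp.

-2.686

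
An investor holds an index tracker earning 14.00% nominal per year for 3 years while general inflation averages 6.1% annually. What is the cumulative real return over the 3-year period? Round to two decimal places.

24.04%

The annual real rate is (1+14.00%)/(1+6.1%) − 1 = 7.4458%.
Compounded over 3 years: (1 + 0.074458)^3 − 1 ≈ 0.24042.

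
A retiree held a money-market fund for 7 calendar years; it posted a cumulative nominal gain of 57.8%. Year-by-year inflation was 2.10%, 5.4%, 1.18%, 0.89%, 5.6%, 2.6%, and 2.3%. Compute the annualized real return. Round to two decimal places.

Cumulative inflation factor: 1.0210 × 1.054 × 1.0118 × 1.0089 × 1.056 × 1.026 × 1.023 ≈ 1.21758.
Nominal growth factor: 1.57800. Real growth factor = 1.57800 / 1.21758 ≈ 1.29602.
Annualized: 1.29602^(1/7) − 1 ≈ 0.03774.

3.77%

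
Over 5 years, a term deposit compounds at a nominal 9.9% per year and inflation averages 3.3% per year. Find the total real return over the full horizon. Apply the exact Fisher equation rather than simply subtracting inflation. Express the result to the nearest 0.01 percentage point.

The annual real rate is (1+9.9%)/(1+3.3%) − 1 = 6.3892%.
Compounded over 5 years: (1 + 0.063892)^5 − 1 ≈ 0.36297.

36.30%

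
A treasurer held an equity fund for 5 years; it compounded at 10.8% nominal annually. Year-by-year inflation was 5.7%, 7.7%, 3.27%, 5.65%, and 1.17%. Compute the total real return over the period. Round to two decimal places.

32.90%

Cumulative inflation factor: 1.057 × 1.077 × 1.0327 × 1.0565 × 1.0117 ≈ 1.25657.
Nominal growth factor: 1.66993. Real growth factor = 1.66993 / 1.25657 ≈ 1.32896.
Total real return ≈ 32.8962%.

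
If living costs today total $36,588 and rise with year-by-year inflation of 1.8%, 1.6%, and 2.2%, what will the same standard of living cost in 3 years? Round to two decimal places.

$38,675.06

Cumulative price-level factor: 1.018 × 1.016 × 1.022 = 1.057042336.
Multiplying $36,588 by the price-level factor gives the future nominal sum.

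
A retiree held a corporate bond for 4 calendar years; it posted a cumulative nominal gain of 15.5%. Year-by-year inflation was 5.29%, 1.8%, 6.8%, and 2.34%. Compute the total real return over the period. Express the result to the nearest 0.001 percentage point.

Cumulative inflation factor: 1.0529 × 1.018 × 1.068 × 1.0234 ≈ 1.17153.
Nominal growth factor: 1.15500. Real growth factor = 1.15500 / 1.17153 ≈ 0.98589.
Total real return ≈ -1.4106%.

-1.411%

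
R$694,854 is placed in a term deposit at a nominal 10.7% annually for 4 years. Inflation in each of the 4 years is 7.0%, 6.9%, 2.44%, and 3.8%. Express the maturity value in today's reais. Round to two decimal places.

R$857,937.48

Nominal value at maturity: R$694,854 × (1 + 10.7%)^4 ≈ R$1,043,479.80.
Price-level factor over 4 years: 1.070 × 1.069 × 1.0244 × 1.038 ≈ 1.2162655512.
Dividing the nominal maturity value by the price-level factor gives the value in today's money.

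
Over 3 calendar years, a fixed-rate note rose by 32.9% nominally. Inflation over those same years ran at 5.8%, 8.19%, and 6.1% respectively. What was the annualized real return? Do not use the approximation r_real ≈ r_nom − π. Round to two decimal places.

3.05%

Cumulative inflation factor: 1.058 × 1.0819 × 1.061 ≈ 1.21447.
Nominal growth factor: 1.32900. Real growth factor = 1.32900 / 1.21447 ≈ 1.09430.
Annualized: 1.09430^(1/3) − 1 ≈ 0.03049.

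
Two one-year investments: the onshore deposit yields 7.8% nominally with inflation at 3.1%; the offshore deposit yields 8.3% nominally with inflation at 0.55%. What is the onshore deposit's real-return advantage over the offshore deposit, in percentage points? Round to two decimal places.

The onshore deposit real return: 1.078/1.031 − 1 = 4.559%.
The offshore deposit real return: 1.083/1.0055 − 1 = 7.708%.
Difference: 4.559 − 7.708 = -3.149 pp.

-3.15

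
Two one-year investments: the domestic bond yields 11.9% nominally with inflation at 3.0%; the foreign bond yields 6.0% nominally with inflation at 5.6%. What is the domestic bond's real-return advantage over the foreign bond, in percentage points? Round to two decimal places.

The domestic bond real return: 1.119/1.030 − 1 = 8.641%.
The foreign bond real return: 1.060/1.056 − 1 = 0.379%.
Difference: 8.641 − 0.379 = 8.262 pp.

8.26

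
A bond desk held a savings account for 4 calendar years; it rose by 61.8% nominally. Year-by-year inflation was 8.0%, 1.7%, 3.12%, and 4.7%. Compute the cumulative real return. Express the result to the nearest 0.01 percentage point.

Cumulative inflation factor: 1.080 × 1.017 × 1.0312 × 1.047 ≈ 1.18586.
Nominal growth factor: 1.61800. Real growth factor = 1.61800 / 1.18586 ≈ 1.36441.
Total real return ≈ 36.4408%.

36.44%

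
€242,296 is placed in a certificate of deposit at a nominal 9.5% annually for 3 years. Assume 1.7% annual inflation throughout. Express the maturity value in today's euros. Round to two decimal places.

€302,430.61

Nominal value at maturity: €242,296 × (1 + 9.5%)^3 ≈ €318,118.26.
Price-level factor over 3 years: (1 + 1.7%)^3 = 1.051871913.
The maturity value deflated by that factor is the answer in today's purchasing power.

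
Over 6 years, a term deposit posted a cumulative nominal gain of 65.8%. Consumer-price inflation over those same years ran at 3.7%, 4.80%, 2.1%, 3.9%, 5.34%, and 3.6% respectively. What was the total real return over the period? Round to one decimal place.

Cumulative inflation factor: 1.037 × 1.0480 × 1.021 × 1.039 × 1.0534 × 1.036 ≈ 1.25816.
Nominal growth factor: 1.65800. Real growth factor = 1.65800 / 1.25816 ≈ 1.31780.
Total real return ≈ 31.7802%.

31.8%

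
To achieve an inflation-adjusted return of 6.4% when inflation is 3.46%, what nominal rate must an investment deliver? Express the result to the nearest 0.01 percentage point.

By the Fisher equation, 1 + r_nom = (1 + 6.4%)(1 + 3.46%) = 1.064 × 1.0346 = 1.1008144.
So r_nom = 10.08144%.

10.08%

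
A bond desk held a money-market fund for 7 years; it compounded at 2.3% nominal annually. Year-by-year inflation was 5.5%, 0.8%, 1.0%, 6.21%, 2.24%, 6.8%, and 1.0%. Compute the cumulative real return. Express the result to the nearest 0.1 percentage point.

Cumulative inflation factor: 1.055 × 1.008 × 1.010 × 1.0621 × 1.0224 × 1.068 × 1.010 ≈ 1.25809.
Nominal growth factor: 1.17254. Real growth factor = 1.17254 / 1.25809 ≈ 0.93200.
Total real return ≈ -6.7999%.

-6.8%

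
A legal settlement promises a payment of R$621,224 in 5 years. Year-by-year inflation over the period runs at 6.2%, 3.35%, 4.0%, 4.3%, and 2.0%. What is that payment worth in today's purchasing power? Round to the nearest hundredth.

Price-level factor over 5 years: 1.062 × 1.0335 × 1.040 × 1.043 × 1.020 ≈ 1.2143749979.
Purchasing power today: R$621,224 divided by that factor.

R$511,558.62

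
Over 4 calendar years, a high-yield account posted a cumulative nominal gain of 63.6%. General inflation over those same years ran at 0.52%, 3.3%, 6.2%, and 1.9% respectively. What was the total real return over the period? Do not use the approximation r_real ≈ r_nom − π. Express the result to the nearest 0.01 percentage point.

Cumulative inflation factor: 1.0052 × 1.033 × 1.062 × 1.019 ≈ 1.12370.
Nominal growth factor: 1.63600. Real growth factor = 1.63600 / 1.12370 ≈ 1.45590.
Total real return ≈ 45.5901%.

45.59%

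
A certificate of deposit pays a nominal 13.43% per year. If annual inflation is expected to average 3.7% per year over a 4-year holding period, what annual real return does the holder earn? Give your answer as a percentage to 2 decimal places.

With constant rates the annual real return is the same each year: (1+13.43%)/(1+3.7%) − 1 = 0.09383.

9.38%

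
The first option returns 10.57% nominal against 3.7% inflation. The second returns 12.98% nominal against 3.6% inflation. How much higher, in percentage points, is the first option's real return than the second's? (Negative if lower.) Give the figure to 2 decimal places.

The first option real return: 1.1057/1.037 − 1 = 6.625%.
The second real return: 1.1298/1.036 − 1 = 9.054%.
Difference: 6.625 − 9.054 = -2.429 pp.

-2.43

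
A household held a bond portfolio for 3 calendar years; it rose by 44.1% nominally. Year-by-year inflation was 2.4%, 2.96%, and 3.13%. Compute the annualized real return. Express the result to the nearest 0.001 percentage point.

9.842%

Cumulative inflation factor: 1.024 × 1.0296 × 1.0313 ≈ 1.08731.
Nominal growth factor: 1.44100. Real growth factor = 1.44100 / 1.08731 ≈ 1.32529.
Annualized: 1.32529^(1/3) − 1 ≈ 0.09842.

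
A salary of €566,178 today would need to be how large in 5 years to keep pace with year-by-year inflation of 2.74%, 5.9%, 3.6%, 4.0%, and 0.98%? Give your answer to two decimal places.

Cumulative price-level factor: 1.0274 × 1.059 × 1.036 × 1.040 × 1.0098 ≈ 1.1837608770.
The nominal amount required is €566,178 scaled up by that factor.

€670,219.37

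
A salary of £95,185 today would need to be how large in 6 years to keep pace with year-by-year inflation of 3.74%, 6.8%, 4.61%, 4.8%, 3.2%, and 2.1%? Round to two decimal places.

£121,822.06

Cumulative price-level factor: 1.0374 × 1.068 × 1.0461 × 1.048 × 1.032 × 1.021 ≈ 1.2798451307.
The nominal amount required is £95,185 scaled up by that factor.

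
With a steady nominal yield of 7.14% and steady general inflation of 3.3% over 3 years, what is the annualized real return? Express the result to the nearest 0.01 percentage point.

3.72%

With constant rates the annual real return is the same each year: (1+7.14%)/(1+3.3%) − 1 = 0.03717.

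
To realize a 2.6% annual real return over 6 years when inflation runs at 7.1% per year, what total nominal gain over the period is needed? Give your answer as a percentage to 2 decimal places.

76.04%

Required annual nominal rate: (1+2.6%)(1+7.1%) − 1 = 9.8846%.
Cumulative over 6 years: (1 + 0.098846)^6 − 1 ≈ 0.76044.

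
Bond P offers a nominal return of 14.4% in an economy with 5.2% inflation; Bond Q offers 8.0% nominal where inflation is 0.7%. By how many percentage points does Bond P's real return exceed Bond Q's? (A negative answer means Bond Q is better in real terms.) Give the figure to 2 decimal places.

1.50

Bond P real return: 1.144/1.052 − 1 = 8.745%.
Bond Q real return: 1.080/1.007 − 1 = 7.249%.
Difference: 8.745 − 7.249 = 1.496 pp.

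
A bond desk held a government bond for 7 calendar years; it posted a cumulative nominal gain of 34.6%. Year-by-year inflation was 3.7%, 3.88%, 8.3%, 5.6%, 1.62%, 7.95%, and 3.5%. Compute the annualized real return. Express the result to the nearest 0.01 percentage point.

Cumulative inflation factor: 1.037 × 1.0388 × 1.083 × 1.056 × 1.0162 × 1.0795 × 1.035 ≈ 1.39877.
Nominal growth factor: 1.34600. Real growth factor = 1.34600 / 1.39877 ≈ 0.96228.
Annualized: 0.96228^(1/7) − 1 ≈ -0.00548.

-0.55%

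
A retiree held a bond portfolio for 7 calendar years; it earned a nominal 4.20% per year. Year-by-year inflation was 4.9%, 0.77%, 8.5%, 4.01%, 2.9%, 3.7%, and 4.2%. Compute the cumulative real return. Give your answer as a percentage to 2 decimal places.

Cumulative inflation factor: 1.049 × 1.0077 × 1.085 × 1.0401 × 1.029 × 1.037 × 1.042 ≈ 1.32640.
Nominal growth factor: 1.33375. Real growth factor = 1.33375 / 1.32640 ≈ 1.00554.
Total real return ≈ 0.5543%.

0.55%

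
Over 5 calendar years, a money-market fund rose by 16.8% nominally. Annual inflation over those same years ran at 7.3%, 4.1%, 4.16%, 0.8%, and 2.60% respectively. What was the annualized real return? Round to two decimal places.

-0.59%

Cumulative inflation factor: 1.073 × 1.041 × 1.0416 × 1.008 × 1.0260 ≈ 1.20326.
Nominal growth factor: 1.16800. Real growth factor = 1.16800 / 1.20326 ≈ 0.97070.
Annualized: 0.97070^(1/5) − 1 ≈ -0.00593.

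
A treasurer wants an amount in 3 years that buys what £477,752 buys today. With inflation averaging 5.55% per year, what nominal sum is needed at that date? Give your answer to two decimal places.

Cumulative price-level factor: (1+5.55%)^3 ≈ 1.1759117039.
The nominal amount required is £477,752 scaled up by that factor.

£561,794.17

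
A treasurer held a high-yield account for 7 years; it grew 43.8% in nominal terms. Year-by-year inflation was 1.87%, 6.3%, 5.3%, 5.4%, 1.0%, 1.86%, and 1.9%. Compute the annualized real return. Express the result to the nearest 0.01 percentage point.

Cumulative inflation factor: 1.0187 × 1.063 × 1.053 × 1.054 × 1.010 × 1.0186 × 1.019 ≈ 1.25993.
Nominal growth factor: 1.43800. Real growth factor = 1.43800 / 1.25993 ≈ 1.14133.
Annualized: 1.14133^(1/7) − 1 ≈ 0.01906.

1.91%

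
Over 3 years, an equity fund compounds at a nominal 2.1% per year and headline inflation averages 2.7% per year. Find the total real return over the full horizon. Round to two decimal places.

-1.74%

The annual real rate is (1+2.1%)/(1+2.7%) − 1 = -0.5842%.
Compounded over 3 years: (1 + -0.005842)^3 − 1 ≈ -0.01742.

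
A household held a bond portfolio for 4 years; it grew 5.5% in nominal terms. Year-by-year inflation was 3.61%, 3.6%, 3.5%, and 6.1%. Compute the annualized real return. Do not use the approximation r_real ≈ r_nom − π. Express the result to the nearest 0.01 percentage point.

Cumulative inflation factor: 1.0361 × 1.036 × 1.035 × 1.061 ≈ 1.17874.
Nominal growth factor: 1.05500. Real growth factor = 1.05500 / 1.17874 ≈ 0.89503.
Annualized: 0.89503^(1/4) − 1 ≈ -0.02734.

-2.73%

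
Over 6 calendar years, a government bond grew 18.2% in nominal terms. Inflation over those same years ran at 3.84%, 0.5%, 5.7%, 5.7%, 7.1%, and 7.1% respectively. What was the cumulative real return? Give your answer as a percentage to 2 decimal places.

-11.62%

Cumulative inflation factor: 1.0384 × 1.005 × 1.057 × 1.057 × 1.071 × 1.071 ≈ 1.33739.
Nominal growth factor: 1.18200. Real growth factor = 1.18200 / 1.33739 ≈ 0.88381.
Total real return ≈ -11.6192%.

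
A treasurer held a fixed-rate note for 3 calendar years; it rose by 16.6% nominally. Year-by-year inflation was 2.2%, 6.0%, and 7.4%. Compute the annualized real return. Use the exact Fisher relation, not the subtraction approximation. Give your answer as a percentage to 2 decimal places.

0.07%

Cumulative inflation factor: 1.022 × 1.060 × 1.074 ≈ 1.16349.
Nominal growth factor: 1.16600. Real growth factor = 1.16600 / 1.16349 ≈ 1.00216.
Annualized: 1.00216^(1/3) − 1 ≈ 0.00072.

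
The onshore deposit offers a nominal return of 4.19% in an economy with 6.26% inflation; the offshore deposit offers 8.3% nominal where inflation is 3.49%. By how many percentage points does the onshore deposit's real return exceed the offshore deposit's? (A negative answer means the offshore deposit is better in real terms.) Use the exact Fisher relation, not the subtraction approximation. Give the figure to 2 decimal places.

-6.60

The onshore deposit real return: 1.0419/1.0626 − 1 = -1.948%.
The offshore deposit real return: 1.083/1.0349 − 1 = 4.648%.
Difference: -1.948 − 4.648 = -6.596 pp.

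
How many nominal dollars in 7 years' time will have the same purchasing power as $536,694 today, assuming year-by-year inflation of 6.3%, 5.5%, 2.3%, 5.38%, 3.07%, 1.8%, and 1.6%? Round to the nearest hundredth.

$691,703.63

Cumulative price-level factor: 1.063 × 1.055 × 1.023 × 1.0538 × 1.0307 × 1.018 × 1.016 ≈ 1.2888231078.
Multiplying $536,694 by the price-level factor gives the future nominal sum.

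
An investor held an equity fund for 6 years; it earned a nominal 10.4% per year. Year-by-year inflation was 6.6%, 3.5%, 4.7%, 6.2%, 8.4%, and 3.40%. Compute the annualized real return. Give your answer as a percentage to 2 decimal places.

4.69%

Cumulative inflation factor: 1.066 × 1.035 × 1.047 × 1.062 × 1.084 × 1.0340 ≈ 1.37505.
Nominal growth factor: 1.81057. Real growth factor = 1.81057 / 1.37505 ≈ 1.31673.
Annualized: 1.31673^(1/6) − 1 ≈ 0.04693.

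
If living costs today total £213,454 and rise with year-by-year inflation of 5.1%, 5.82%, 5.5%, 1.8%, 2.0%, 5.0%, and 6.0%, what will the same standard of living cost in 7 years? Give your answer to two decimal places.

Cumulative price-level factor: 1.051 × 1.0582 × 1.055 × 1.018 × 1.020 × 1.050 × 1.060 ≈ 1.3560198500.
The nominal amount required is £213,454 scaled up by that factor.

£289,447.86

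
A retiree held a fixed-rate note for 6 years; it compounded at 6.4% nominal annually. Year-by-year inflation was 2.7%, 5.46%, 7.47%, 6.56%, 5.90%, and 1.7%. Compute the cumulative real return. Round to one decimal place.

Cumulative inflation factor: 1.027 × 1.0546 × 1.0747 × 1.0656 × 1.0590 × 1.017 ≈ 1.33585.
Nominal growth factor: 1.45094. Real growth factor = 1.45094 / 1.33585 ≈ 1.08616.
Total real return ≈ 8.6158%.

8.6%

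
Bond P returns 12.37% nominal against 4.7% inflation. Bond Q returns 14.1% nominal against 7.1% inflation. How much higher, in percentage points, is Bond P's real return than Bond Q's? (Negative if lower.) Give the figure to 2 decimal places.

Bond P real return: 1.1237/1.047 − 1 = 7.326%.
Bond Q real return: 1.141/1.071 − 1 = 6.536%.
Difference: 7.326 − 6.536 = 0.790 pp.

0.79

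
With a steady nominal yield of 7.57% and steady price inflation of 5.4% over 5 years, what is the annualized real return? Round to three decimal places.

With constant rates the annual real return is the same each year: (1+7.57%)/(1+5.4%) − 1 = 0.02059.

2.059%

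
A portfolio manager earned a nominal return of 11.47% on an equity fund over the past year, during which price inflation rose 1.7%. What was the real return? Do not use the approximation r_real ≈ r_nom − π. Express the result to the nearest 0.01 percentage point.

9.61%

Real return via the Fisher equation: (1 + 11.47%)/(1 + 1.7%) − 1 = 1.1147/1.017 − 1 ≈ 0.09607.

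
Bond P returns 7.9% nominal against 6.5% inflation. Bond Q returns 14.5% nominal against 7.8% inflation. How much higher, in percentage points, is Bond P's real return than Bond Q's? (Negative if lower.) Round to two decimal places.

Bond P real return: 1.079/1.065 − 1 = 1.315%.
Bond Q real return: 1.145/1.078 − 1 = 6.215%.
Difference: 1.315 − 6.215 = -4.900 pp.

-4.90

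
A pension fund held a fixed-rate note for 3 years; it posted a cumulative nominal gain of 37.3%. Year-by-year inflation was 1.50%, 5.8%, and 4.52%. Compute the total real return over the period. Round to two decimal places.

Cumulative inflation factor: 1.0150 × 1.058 × 1.0452 ≈ 1.12241.
Nominal growth factor: 1.37300. Real growth factor = 1.37300 / 1.12241 ≈ 1.22326.
Total real return ≈ 22.3262%.

22.33%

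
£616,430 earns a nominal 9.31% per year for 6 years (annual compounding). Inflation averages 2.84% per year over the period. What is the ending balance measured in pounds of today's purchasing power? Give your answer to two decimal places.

Nominal value at maturity: £616,430 × (1 + 9.31%)^6 ≈ £1,051,581.97.
Price-level factor over 6 years: (1 + 2.84%)^6 ≈ 1.1829663955.
Dividing the nominal maturity value by the price-level factor gives the value in today's money.

£888,936.47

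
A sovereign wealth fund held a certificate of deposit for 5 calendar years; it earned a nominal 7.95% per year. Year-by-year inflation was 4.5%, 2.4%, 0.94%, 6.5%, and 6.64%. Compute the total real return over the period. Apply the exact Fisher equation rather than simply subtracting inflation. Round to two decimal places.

19.50%

Cumulative inflation factor: 1.045 × 1.024 × 1.0094 × 1.065 × 1.0664 ≈ 1.22673.
Nominal growth factor: 1.46593. Real growth factor = 1.46593 / 1.22673 ≈ 1.19499.
Total real return ≈ 19.4989%.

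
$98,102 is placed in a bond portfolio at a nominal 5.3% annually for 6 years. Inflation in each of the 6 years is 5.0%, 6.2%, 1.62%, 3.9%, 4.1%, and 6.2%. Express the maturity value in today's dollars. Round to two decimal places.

$102,745.85

Nominal value at maturity: $98,102 × (1 + 5.3%)^6 ≈ $133,735.93.
Price-level factor over 6 years: 1.050 × 1.062 × 1.0162 × 1.039 × 1.041 × 1.062 ≈ 1.3016187625.
Dividing the nominal maturity value by the price-level factor gives the value in today's money.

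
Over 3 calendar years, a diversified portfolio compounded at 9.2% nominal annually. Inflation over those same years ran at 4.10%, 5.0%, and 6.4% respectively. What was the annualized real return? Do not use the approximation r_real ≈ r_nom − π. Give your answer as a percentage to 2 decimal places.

Cumulative inflation factor: 1.0410 × 1.050 × 1.064 ≈ 1.16301.
Nominal growth factor: 1.30217. Real growth factor = 1.30217 / 1.16301 ≈ 1.11966.
Annualized: 1.11966^(1/3) − 1 ≈ 0.03839.

3.84%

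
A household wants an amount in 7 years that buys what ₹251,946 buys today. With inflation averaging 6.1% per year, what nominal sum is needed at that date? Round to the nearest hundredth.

₹381,342.45

Cumulative price-level factor: (1+6.1%)^7 ≈ 1.5135880397.
Multiplying ₹251,946 by the price-level factor gives the future nominal sum.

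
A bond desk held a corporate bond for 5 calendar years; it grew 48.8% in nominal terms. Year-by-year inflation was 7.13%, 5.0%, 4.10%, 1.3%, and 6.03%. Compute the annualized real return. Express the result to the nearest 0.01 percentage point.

3.42%

Cumulative inflation factor: 1.0713 × 1.050 × 1.0410 × 1.013 × 1.0603 ≈ 1.25774.
Nominal growth factor: 1.48800. Real growth factor = 1.48800 / 1.25774 ≈ 1.18308.
Annualized: 1.18308^(1/5) − 1 ≈ 0.03420.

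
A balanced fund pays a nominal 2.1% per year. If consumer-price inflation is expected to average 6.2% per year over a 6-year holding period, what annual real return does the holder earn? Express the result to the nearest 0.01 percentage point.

-3.86%

With constant rates the annual real return is the same each year: (1+2.1%)/(1+6.2%) − 1 = -0.03861.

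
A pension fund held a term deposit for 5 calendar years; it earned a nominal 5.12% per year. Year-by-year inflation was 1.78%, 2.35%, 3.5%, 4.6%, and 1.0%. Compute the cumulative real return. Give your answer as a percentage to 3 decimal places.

Cumulative inflation factor: 1.0178 × 1.0235 × 1.035 × 1.046 × 1.010 ≈ 1.13905.
Nominal growth factor: 1.28359. Real growth factor = 1.28359 / 1.13905 ≈ 1.12689.
Total real return ≈ 12.6894%.

12.689%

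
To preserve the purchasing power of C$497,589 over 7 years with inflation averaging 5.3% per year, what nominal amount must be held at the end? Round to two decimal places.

C$714,281.45

Cumulative price-level factor: (1+5.3%)^7 ≈ 1.4354848003.
Multiplying C$497,589 by the price-level factor gives the future nominal sum.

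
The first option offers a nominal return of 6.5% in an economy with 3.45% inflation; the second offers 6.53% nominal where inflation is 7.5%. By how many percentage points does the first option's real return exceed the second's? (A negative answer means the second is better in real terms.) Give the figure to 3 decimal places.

3.851

The first option real return: 1.065/1.0345 − 1 = 2.9483%.
The second real return: 1.0653/1.075 − 1 = -0.9023%.
Difference: 2.9483 − (-0.9023) = 3.8506 pp.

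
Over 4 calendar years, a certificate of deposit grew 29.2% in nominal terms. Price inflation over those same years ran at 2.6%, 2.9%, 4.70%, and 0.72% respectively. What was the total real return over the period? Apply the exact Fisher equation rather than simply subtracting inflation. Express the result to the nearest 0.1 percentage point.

Cumulative inflation factor: 1.026 × 1.029 × 1.0470 × 1.0072 ≈ 1.11333.
Nominal growth factor: 1.29200. Real growth factor = 1.29200 / 1.11333 ≈ 1.16048.
Total real return ≈ 16.0479%.

16.0%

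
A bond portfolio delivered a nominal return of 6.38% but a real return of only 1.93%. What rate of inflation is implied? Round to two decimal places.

From (1+r_nom) = (1+r_real)(1+π), we get 1+π = (1 + 6.38%)/(1 + 1.93%) = 1.0638/1.0193 ≈ 1.04366.
So π ≈ 4.3657%.

4.37%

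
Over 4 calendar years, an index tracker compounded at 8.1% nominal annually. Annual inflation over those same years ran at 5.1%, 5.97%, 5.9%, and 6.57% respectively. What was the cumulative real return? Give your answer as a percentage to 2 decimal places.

8.64%

Cumulative inflation factor: 1.051 × 1.0597 × 1.059 × 1.0657 ≈ 1.25695.
Nominal growth factor: 1.36553. Real growth factor = 1.36553 / 1.25695 ≈ 1.08639.
Total real return ≈ 8.6391%.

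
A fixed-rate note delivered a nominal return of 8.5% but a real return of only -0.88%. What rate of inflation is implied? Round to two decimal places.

9.46%

From (1+r_nom) = (1+r_real)(1+π), we get 1+π = (1 + 8.5%)/(1 − 0.88%) = 1.085/0.9912 ≈ 1.09463.
So π ≈ 9.4633%.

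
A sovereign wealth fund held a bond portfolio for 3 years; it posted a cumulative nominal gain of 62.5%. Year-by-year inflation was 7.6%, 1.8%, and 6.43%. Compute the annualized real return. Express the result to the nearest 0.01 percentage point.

11.71%

Cumulative inflation factor: 1.076 × 1.018 × 1.0643 ≈ 1.16580.
Nominal growth factor: 1.62500. Real growth factor = 1.62500 / 1.16580 ≈ 1.39389.
Annualized: 1.39389^(1/3) − 1 ≈ 0.11706.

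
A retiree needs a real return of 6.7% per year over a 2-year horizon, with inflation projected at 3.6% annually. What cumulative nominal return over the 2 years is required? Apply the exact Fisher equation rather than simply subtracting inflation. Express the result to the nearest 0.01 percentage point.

22.19%

Required annual nominal rate: (1+6.7%)(1+3.6%) − 1 = 10.5412%.
Cumulative over 2 years: (1 + 0.105412)^2 − 1 ≈ 0.22194.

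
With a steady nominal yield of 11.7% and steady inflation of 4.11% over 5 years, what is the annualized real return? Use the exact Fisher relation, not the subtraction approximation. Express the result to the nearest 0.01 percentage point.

With constant rates the annual real return is the same each year: (1+11.7%)/(1+4.11%) − 1 = 0.07290.

7.29%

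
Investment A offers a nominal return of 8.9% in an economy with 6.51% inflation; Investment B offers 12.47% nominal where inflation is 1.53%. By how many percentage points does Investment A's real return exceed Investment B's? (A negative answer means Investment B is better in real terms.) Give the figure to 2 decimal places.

Investment A real return: 1.089/1.0651 − 1 = 2.244%.
Investment B real return: 1.1247/1.0153 − 1 = 10.775%.
Difference: 2.244 − 10.775 = -8.531 pp.

-8.53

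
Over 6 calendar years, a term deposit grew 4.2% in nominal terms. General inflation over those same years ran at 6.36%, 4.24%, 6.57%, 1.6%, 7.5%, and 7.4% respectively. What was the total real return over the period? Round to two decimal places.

-24.82%

Cumulative inflation factor: 1.0636 × 1.0424 × 1.0657 × 1.016 × 1.075 × 1.074 ≈ 1.38597.
Nominal growth factor: 1.04200. Real growth factor = 1.04200 / 1.38597 ≈ 0.75182.
Total real return ≈ -24.8181%.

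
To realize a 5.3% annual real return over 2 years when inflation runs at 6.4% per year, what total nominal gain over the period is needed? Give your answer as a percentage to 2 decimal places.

Required annual nominal rate: (1+5.3%)(1+6.4%) − 1 = 12.0392%.
Cumulative over 2 years: (1 + 0.120392)^2 − 1 ≈ 0.25528.

25.53%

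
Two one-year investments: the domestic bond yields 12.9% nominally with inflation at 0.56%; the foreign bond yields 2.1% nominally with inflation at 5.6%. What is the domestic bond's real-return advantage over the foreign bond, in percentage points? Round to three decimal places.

15.586

The domestic bond real return: 1.129/1.0056 − 1 = 12.2713%.
The foreign bond real return: 1.021/1.056 − 1 = -3.3144%.
Difference: 12.2713 − (-3.3144) = 15.5857 pp.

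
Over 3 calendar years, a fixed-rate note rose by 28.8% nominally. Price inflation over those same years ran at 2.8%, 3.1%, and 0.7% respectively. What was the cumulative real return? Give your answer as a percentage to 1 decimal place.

Cumulative inflation factor: 1.028 × 1.031 × 1.007 ≈ 1.06729.
Nominal growth factor: 1.28800. Real growth factor = 1.28800 / 1.06729 ≈ 1.20680.
Total real return ≈ 20.6798%.

20.7%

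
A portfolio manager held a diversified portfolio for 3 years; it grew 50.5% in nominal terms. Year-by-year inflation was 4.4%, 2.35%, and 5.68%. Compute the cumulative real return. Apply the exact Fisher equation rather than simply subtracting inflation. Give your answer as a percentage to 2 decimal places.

33.28%

Cumulative inflation factor: 1.044 × 1.0235 × 1.0568 ≈ 1.12923.
Nominal growth factor: 1.50500. Real growth factor = 1.50500 / 1.12923 ≈ 1.33277.
Total real return ≈ 33.2770%.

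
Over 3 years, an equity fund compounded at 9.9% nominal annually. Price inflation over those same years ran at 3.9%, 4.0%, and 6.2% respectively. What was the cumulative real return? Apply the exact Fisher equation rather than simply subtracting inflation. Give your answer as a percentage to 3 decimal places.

15.670%

Cumulative inflation factor: 1.039 × 1.040 × 1.062 ≈ 1.14755.
Nominal growth factor: 1.32737. Real growth factor = 1.32737 / 1.14755 ≈ 1.15670.
Total real return ≈ 15.6697%.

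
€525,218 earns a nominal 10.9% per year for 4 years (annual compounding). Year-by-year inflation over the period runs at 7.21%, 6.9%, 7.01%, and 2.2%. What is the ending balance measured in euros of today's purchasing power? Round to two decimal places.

€633,836.91

Nominal value at maturity: €525,218 × (1 + 10.9%)^4 ≈ €794,448.57.
Price-level factor over 4 years: 1.0721 × 1.069 × 1.0701 × 1.022 ≈ 1.2533958750.
Dividing the nominal maturity value by the price-level factor gives the value in today's money.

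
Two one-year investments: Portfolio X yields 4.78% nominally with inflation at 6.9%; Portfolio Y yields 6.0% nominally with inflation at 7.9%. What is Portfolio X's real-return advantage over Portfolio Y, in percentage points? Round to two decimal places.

-0.22

Portfolio X real return: 1.0478/1.069 − 1 = -1.983%.
Portfolio Y real return: 1.060/1.079 − 1 = -1.761%.
Difference: -1.983 − (-1.761) = -0.222 pp.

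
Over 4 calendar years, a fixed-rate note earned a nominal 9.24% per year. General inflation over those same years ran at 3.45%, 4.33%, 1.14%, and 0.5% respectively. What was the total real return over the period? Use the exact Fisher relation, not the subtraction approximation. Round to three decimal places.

29.807%

Cumulative inflation factor: 1.0345 × 1.0433 × 1.0114 × 1.005 ≈ 1.09706.
Nominal growth factor: 1.42406. Real growth factor = 1.42406 / 1.09706 ≈ 1.29807.
Total real return ≈ 29.8070%.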